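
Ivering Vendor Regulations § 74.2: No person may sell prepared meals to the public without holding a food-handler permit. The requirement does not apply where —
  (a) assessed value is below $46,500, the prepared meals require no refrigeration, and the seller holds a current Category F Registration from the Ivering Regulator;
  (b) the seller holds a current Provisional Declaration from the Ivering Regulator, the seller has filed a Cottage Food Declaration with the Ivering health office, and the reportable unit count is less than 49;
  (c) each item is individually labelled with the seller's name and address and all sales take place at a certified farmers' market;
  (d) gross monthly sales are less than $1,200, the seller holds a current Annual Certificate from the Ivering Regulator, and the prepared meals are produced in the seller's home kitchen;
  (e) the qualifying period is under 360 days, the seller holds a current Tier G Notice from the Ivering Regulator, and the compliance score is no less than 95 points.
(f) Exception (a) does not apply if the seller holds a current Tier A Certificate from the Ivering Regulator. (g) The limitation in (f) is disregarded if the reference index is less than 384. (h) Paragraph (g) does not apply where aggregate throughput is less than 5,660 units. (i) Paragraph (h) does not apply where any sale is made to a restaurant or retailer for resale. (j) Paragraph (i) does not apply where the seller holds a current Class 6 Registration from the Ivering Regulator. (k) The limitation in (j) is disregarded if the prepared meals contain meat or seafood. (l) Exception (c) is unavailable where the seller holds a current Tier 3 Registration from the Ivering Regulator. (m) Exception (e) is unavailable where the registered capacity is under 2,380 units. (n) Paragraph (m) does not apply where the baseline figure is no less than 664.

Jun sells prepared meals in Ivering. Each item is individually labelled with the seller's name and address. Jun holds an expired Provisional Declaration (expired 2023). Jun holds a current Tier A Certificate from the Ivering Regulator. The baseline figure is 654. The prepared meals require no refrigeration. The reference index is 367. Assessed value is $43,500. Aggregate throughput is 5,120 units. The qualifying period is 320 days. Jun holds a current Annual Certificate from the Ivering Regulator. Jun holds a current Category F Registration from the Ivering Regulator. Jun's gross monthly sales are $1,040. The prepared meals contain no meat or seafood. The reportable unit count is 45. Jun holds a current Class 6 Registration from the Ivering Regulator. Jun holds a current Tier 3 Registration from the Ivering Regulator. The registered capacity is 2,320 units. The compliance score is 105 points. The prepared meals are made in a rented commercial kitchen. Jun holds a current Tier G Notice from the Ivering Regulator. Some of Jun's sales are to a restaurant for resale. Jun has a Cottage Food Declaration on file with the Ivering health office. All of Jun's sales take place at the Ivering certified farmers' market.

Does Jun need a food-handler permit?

Yes — Jun must hold a food-handler permit.

Exception (a)'s conditions are all satisfied: assessed value is $43,500, below the $46,500 limit; the prepared meals are shelf-stable; a current Category F Registration is held. However, paragraphs (f)–(k) must be considered: (f) applies — a current Tier A Certificate is held. (g) would limit (f) — the reference index is 367, less than the 384 limit — but (h) sets (g) aside: (h) operates against (g): aggregate throughput is 5,120 units, less than the 5,660 units limit. (i) would limit (h) — some sales are to a restaurant for resale — but (j) sets (i) aside: (j) is engaged — a current Class 6 Registration is held. (k) is not engaged (the prepared meals contain no meat or seafood), so (j) stands. So (a) is unavailable.
Exception (b) does not apply: no current Provisional Declaration is held.
Exception (c): items are individually labelled; all sales are at a certified farmers' market — every condition holds. Turning to paragraph (l): (l) operates against (c): a current Tier 3 Registration is held. (c) is therefore removed.
Exception (d) requires that the prepared meals are produced in the seller's home kitchen; but the prepared meals are made in a commercial kitchen, not a home kitchen, so (d) is unavailable.
Exception (e): the qualifying period is 320 days, under the 360 days limit; a current Tier G Notice is held; the compliance score is 105 points, meeting the 95 points threshold — every condition holds. However, paragraphs (m)–(n) must be considered: (m) operates — the registered capacity is 2,320 units, under the 2,380 units limit. (n) does not operate here (the baseline figure is 654, short of 664), so (m) stands. (e) is therefore removed.
No exception applies. The general rule governs.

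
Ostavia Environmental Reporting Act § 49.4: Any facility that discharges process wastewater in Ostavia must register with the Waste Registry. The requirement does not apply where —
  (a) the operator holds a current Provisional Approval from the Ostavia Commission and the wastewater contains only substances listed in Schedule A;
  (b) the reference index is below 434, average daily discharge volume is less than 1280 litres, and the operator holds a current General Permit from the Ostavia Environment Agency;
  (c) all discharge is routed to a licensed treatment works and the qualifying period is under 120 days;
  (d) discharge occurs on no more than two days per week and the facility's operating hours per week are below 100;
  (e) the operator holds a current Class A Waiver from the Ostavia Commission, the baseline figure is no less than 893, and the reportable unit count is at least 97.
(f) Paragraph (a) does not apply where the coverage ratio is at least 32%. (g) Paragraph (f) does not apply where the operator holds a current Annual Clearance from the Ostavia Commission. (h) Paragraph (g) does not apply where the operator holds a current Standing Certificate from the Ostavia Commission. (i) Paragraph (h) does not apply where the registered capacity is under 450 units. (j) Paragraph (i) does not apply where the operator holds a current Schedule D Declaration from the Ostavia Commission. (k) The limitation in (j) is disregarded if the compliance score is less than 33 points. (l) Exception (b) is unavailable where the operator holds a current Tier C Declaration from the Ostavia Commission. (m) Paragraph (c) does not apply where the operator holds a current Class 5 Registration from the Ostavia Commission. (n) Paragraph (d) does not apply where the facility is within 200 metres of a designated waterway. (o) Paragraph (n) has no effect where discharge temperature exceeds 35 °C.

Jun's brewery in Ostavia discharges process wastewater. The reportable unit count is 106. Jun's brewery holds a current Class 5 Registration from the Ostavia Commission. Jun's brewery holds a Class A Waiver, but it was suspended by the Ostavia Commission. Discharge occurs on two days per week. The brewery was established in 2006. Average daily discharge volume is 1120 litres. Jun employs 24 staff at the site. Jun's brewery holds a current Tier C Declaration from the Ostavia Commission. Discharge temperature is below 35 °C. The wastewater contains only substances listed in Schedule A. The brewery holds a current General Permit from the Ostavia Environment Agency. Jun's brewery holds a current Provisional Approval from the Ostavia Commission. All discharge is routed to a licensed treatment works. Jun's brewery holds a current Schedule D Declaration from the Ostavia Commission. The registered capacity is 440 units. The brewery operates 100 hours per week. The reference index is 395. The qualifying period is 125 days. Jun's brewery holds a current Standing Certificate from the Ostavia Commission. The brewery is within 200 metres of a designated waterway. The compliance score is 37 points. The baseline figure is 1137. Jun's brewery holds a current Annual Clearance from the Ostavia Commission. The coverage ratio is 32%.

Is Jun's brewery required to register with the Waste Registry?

Exception (a): a current Provisional Approval is held; the wastewater is Schedule-A-only — every condition holds. But: (f) applies — the coverage ratio is 32%, meeting the 32% threshold. (g) operates (a current Annual Clearance is held), but is displaced by (h): (h) operates against (g): a current Standing Certificate is held. (i) would limit (h) — the registered capacity is 440 units, under the 450 units limit — but (j) sets (i) aside: (j) operates against (i): a current Schedule D Declaration is held. (k), which would lift (j), is not engaged — the compliance score is 37 points, not less than 33 points. (a) is therefore removed.
All of (b)'s requirements are met (the reference index is 395, below the 434 limit; average daily discharge volume is 1120 litres, less than the 1280 litres limit; a current General Permit is held). However, paragraph (l) must be considered: (l) is engaged — a current Tier C Declaration is held. Exception (b) does not apply.
Exception (c) does not apply: the qualifying period is 125 days, not under 120 days.
Exception (d) does not apply: the facility's operating hours per week are 100, not below 100.
Exception (e) does not apply: the Class A Waiver is not current.
No exception displaces § 49.4.

Yes — Jun's brewery must register with the Waste Registry.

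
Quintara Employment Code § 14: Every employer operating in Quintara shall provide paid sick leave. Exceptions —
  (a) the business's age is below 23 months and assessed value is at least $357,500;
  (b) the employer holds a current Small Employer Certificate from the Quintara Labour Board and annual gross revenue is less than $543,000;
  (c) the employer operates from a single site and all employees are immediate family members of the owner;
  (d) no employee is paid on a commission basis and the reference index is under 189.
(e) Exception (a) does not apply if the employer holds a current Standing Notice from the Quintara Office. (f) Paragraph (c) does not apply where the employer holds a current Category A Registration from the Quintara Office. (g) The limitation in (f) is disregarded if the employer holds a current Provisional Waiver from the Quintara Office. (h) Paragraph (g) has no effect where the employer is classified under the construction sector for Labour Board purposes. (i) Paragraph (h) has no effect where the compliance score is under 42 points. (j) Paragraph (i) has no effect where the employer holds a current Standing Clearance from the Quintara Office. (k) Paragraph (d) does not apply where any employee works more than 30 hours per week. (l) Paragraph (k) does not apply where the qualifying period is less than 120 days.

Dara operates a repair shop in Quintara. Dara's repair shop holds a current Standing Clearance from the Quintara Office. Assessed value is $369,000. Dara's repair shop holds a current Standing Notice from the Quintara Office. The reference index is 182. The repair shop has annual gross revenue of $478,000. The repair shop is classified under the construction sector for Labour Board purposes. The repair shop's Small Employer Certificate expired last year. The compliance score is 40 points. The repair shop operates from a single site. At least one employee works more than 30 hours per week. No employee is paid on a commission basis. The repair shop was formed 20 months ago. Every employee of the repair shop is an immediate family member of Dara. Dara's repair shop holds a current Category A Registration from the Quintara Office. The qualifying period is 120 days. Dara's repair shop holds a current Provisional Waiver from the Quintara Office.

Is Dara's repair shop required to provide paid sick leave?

All of (a)'s requirements are met (the business's age is 20 months, below the 23 months limit; assessed value is $369,000, meeting the $357,500 threshold). Turning to paragraph (e): (e) is triggered — a current Standing Notice is held. So (a) is unavailable.
Exception (b) requires that the employer holds a current Small Employer Certificate from the Quintara Labour Board; but the Small Employer Certificate has expired, so (b) is unavailable.
All of (c)'s requirements are met (the employer operates from a single site; every employee is an immediate family member). But applying paragraphs (f)–(j): (f) applies — a current Category A Registration is held. (g) applies (a current Provisional Waiver is held), but is itself disapplied by (h): (h) is triggered — the repair shop is classified under the construction sector. (i) is engaged (the compliance score is 40 points, under the 42 points limit), but yields to (j): (j) operates against (i): a current Standing Clearance is held. (c) is therefore removed.
All of (d)'s requirements are met (no employee is paid on commission; the reference index is 182, under the 189 limit). But: (k) operates against (d): at least one employee exceeds 30 hours/week. (l) does not operate here (the qualifying period is 120 days, not less than 120 days), so (k) stands. (d) is therefore removed.
No exception displaces § 14.

Yes — Dara's repair shop must provide paid sick leave.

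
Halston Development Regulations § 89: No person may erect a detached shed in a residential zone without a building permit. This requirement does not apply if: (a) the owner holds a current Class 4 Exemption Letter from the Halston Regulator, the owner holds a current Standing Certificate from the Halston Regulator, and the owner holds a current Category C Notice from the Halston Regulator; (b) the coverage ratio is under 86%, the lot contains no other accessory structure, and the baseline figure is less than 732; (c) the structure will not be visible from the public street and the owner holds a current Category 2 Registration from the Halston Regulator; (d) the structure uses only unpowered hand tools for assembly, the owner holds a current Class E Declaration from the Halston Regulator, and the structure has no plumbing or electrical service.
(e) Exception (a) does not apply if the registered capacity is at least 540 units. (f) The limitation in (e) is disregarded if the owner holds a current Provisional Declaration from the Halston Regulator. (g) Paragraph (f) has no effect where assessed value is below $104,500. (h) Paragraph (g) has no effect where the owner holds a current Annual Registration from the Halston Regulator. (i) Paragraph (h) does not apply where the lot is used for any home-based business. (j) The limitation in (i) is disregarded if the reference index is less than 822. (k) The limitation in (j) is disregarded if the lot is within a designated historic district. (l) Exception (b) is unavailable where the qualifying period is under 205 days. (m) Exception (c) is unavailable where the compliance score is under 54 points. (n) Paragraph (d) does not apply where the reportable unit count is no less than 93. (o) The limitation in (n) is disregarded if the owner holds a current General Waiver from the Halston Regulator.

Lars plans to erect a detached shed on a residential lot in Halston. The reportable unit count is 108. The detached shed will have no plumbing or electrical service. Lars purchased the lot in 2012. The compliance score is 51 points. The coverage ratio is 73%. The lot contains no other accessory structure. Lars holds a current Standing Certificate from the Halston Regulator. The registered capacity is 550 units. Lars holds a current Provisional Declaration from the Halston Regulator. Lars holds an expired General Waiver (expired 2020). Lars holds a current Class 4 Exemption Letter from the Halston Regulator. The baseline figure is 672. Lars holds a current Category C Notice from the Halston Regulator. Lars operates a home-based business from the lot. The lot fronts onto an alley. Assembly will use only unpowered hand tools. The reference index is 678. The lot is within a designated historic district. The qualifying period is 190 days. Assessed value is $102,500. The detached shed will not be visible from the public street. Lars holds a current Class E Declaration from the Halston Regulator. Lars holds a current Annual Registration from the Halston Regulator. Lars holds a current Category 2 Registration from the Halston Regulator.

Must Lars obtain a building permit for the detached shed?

Yes — Lars must obtain a building permit.

All of (a)'s requirements are met (a current Class 4 Exemption Letter is held; a current Standing Certificate is held; a current Category C Notice is held). But applying paragraphs (e)–(k): (e) operates against (a): the registered capacity is 550 units, meeting the 540 units threshold. (f) operates (a current Provisional Declaration is held), but is overridden by (g): (g) is triggered — assessed value is $102,500, below the $104,500 limit. (h) would limit (g) — a current Annual Registration is held — but (i) sets (h) aside: (i) is triggered — a home-based business operates on the lot. (j) would limit (i) — the reference index is 678, less than the 822 limit — but (k) sets (j) aside: (k) applies — the lot is in a historic district. (a) is therefore removed.
Exception (b)'s conditions are all satisfied: the coverage ratio is 73%, under the 86% limit; the lot has no other accessory structure; the baseline figure is 672, less than the 732 limit. However, paragraph (l) must be considered: (l) operates against (b): the qualifying period is 190 days, under the 205 days limit. (b) is therefore removed.
Exception (c) is satisfied on its face — the structure will not be visible from the street; a current Category 2 Registration is held. But: (m) operates against (c): the compliance score is 51 points, under the 54 points limit. (c) is therefore removed.
Exception (d) is satisfied on its face — assembly uses only hand tools; a current Class E Declaration is held; there is no plumbing or electrical service. However, paragraphs (n)–(o) must be considered: (n) is engaged — the reportable unit count is 108, meeting the 93 threshold. (o), which would lift (n), is not triggered — the General Waiver is not current. (d) is therefore removed.
Every exception is unavailable, so the rule governs.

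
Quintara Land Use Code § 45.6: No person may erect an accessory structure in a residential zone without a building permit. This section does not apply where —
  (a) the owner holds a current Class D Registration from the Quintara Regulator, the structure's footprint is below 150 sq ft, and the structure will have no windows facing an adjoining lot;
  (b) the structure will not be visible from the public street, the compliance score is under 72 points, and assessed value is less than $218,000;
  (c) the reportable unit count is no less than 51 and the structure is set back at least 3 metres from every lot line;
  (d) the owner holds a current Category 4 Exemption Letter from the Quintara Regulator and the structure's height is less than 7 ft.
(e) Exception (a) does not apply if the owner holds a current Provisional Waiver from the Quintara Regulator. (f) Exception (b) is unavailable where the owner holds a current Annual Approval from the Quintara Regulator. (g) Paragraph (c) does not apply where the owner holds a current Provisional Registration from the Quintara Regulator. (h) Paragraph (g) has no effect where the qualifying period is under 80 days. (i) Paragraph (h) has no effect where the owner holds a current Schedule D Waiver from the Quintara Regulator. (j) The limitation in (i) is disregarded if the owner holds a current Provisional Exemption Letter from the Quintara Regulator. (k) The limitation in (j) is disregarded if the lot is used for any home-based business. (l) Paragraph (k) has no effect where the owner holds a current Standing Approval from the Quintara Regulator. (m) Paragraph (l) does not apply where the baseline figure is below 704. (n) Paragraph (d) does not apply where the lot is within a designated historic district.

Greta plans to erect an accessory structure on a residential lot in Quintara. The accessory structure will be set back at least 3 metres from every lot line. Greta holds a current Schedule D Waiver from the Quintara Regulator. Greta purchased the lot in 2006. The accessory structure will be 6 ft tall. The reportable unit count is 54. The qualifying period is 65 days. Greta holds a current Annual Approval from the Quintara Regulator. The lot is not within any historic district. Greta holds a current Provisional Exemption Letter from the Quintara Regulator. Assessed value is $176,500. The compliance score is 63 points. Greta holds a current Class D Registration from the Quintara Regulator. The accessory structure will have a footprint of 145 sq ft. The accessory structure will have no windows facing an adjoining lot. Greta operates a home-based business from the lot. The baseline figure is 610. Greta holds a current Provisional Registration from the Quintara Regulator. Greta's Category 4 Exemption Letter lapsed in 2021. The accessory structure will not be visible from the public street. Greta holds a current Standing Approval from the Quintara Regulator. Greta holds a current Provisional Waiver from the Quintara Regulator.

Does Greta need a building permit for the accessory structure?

Exception (a): a current Class D Registration is held; the structure's footprint is 145 sq ft, below the 150 sq ft limit; no windows face an adjoining lot — every condition holds. But applying paragraph (e): (e) operates — a current Provisional Waiver is held. Exception (a) does not apply.
Exception (b): the structure will not be visible from the street; the compliance score is 63 points, under the 72 points limit; assessed value is $176,500, less than the $218,000 limit — every condition holds. Turning to paragraph (f): (f) operates against (b): a current Annual Approval is held. So (b) is unavailable.
Exception (c)'s conditions are all satisfied: the reportable unit count is 54, meeting the 51 threshold; the setback is at least 3 m on every side. But applying paragraphs (g)–(m): (g) is engaged — a current Provisional Registration is held. (h) would limit (g) — the qualifying period is 65 days, under the 80 days limit — but (i) sets (h) aside: (i) operates against (h): a current Schedule D Waiver is held. (j) is triggered (a current Provisional Exemption Letter is held), but is displaced by (k): (k) operates against (j): a home-based business operates on the lot. (l) would limit (k) — a current Standing Approval is held — but (m) sets (l) aside: (m) operates — the baseline figure is 610, below the 704 limit. (c) is therefore removed.
Exception (d) fails — there is no Category 4 Exemption Letter in force.
None of the exceptions is available; § 45.6 applies in full.

Yes — Greta must obtain a building permit.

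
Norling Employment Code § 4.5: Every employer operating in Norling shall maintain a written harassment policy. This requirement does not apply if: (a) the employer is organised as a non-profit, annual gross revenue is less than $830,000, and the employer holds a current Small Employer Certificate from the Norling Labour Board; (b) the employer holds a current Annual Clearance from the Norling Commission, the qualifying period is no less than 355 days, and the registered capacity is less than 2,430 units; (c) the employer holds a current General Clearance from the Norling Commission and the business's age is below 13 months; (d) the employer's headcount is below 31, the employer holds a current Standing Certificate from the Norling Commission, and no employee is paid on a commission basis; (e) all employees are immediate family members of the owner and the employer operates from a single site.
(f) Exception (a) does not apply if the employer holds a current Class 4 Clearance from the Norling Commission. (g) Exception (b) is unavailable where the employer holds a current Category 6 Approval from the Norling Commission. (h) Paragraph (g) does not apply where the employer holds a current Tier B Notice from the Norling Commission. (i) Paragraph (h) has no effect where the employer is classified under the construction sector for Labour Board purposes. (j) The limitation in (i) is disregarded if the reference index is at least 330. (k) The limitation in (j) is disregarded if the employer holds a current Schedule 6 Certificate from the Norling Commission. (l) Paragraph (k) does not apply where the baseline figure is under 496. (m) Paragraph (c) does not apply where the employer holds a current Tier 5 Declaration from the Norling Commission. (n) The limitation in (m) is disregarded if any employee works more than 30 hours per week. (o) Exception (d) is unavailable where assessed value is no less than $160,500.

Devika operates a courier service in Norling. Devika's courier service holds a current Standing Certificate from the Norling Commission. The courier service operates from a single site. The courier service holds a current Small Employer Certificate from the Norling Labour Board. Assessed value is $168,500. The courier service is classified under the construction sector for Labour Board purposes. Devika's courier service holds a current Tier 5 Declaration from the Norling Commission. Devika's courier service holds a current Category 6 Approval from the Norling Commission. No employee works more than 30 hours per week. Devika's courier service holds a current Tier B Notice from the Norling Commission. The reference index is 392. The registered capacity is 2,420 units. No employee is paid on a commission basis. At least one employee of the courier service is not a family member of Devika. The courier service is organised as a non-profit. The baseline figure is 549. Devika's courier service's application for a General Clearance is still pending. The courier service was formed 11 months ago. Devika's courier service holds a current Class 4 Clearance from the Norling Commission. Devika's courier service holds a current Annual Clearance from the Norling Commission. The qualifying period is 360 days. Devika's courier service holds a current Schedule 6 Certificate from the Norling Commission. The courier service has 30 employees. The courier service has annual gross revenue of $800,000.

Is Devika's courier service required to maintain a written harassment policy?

Exception (a): the employer is a non-profit; annual gross revenue is $800,000, less than the $830,000 limit; a current Small Employer Certificate is held — every condition holds. However, paragraph (f) must be considered: (f) operates against (a): a current Class 4 Clearance is held. (a) is therefore removed.
Exception (b)'s conditions are all satisfied: a current Annual Clearance is held; the qualifying period is 360 days, meeting the 355 days threshold; the registered capacity is 2,420 units, less than the 2,430 units limit. However, paragraphs (g)–(l) must be considered: (g) operates against (b): a current Category 6 Approval is held. (h) is engaged (a current Tier B Notice is held), but is set aside by (i): (i) operates against (h): the courier service is classified under the construction sector. (j) is engaged (the reference index is 392, meeting the 330 threshold), but is itself disapplied by (k): (k) operates against (j): a current Schedule 6 Certificate is held. (l) does not operate here (the baseline figure is 549, not under 496), so (k) stands. (b) is therefore removed.
Exception (c) requires that the employer holds a current General Clearance from the Norling Commission; but there is no General Clearance in force, so (c) is unavailable.
Exception (d): the employer's headcount is 30, below the 31 limit; a current Standing Certificate is held; no employee is paid on commission — every condition holds. But: (o) operates against (d): assessed value is $168,500, meeting the $160,500 threshold. So (d) is unavailable.
Exception (e) requires that all employees are immediate family members of the owner; but at least one employee is not a family member, so (e) is unavailable.
No exception is made out. Devika's courier service falls within the general rule.

Yes — Devika's courier service must maintain a written harassment policy.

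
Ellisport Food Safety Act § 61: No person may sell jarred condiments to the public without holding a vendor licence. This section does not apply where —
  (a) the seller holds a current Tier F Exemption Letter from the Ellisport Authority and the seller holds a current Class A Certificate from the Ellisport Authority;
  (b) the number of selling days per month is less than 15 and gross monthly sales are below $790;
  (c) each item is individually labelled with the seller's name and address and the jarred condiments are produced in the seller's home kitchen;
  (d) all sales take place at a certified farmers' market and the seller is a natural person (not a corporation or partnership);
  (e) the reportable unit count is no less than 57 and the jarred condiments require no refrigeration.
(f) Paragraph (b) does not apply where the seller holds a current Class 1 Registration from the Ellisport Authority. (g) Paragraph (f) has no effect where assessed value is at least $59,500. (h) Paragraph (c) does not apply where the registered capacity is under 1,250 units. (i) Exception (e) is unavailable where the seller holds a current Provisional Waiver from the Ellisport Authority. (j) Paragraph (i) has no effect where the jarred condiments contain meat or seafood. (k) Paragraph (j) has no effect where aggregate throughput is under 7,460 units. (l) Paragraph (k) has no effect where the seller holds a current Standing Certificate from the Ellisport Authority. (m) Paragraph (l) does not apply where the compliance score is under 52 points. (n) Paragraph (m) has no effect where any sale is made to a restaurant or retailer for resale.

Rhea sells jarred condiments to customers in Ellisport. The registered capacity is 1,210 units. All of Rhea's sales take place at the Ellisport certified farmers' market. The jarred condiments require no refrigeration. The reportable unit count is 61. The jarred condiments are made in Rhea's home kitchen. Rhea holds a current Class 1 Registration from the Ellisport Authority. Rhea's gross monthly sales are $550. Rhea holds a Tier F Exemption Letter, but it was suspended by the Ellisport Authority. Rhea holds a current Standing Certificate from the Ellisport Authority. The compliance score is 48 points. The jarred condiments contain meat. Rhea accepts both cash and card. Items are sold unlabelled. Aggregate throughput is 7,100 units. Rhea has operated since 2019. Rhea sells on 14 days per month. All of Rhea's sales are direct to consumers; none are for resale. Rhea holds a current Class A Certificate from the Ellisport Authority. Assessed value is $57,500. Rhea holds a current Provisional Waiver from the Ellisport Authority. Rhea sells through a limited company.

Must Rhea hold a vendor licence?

Exception (a) fails — there is no Tier F Exemption Letter in force.
All of (b)'s requirements are met (the number of selling days per month is 14, less than the 15 limit; gross monthly sales are $550, below the $790 limit). However, paragraphs (f)–(g) must be considered: (f) is triggered — a current Class 1 Registration is held. (g) is inapplicable (assessed value is $57,500, short of $59,500), so (f) stands. (b) is therefore removed.
Exception (c) fails — items are sold unlabelled.
Exception (d) requires that the seller is a natural person (not a corporation or partnership); but the seller operates through a limited company, so (d) is unavailable.
All of (e)'s requirements are met (the reportable unit count is 61, meeting the 57 threshold; the jarred condiments are shelf-stable). However, paragraphs (i)–(n) must be considered: (i) operates against (e): a current Provisional Waiver is held. (j) would limit (i) — the jarred condiments contain meat — but (k) sets (j) aside: (k) is triggered — aggregate throughput is 7,100 units, under the 7,460 units limit. (l) operates (a current Standing Certificate is held), but is displaced by (m): (m) operates against (l): the compliance score is 48 points, under the 52 points limit. (n), which would lift (m), does not operate here — no sales are for resale. (e) is therefore removed.
Every exception is unavailable, so the rule governs.

Yes — Rhea must hold a vendor licence.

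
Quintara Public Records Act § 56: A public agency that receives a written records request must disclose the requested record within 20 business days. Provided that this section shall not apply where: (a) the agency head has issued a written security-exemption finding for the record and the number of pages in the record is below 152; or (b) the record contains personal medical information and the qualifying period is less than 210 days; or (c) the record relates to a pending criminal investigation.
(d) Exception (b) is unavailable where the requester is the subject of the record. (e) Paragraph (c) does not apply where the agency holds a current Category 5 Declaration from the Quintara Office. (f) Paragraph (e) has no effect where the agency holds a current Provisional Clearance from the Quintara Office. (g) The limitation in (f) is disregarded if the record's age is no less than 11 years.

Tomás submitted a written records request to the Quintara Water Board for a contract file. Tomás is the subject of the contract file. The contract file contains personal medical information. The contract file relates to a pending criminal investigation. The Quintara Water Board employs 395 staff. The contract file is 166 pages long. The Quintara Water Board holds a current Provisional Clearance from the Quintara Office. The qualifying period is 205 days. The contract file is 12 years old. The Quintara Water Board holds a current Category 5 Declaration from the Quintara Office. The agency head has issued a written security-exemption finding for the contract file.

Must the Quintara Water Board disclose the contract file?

Exception (a) fails — the number of pages in the record is 166, not below 152.
All of (b)'s requirements are met (the contract file contains personal medical information; the qualifying period is 205 days, less than the 210 days limit). However, paragraph (d) must be considered: (d) operates against (b): Tomás is the subject of the contract file. (b) is therefore removed.
Exception (c): the contract file relates to a pending investigation — every condition holds. But applying paragraphs (e)–(g): (e) is triggered — a current Category 5 Declaration is held. (f) would limit (e) — a current Provisional Clearance is held — but (g) sets (f) aside: (g) is engaged — the record's age is 12 years, meeting the 11 years threshold. (c) is therefore removed.
No exception is made out. the Quintara Water Board falls within the general rule.

Yes — the Quintara Water Board must disclose the contract file.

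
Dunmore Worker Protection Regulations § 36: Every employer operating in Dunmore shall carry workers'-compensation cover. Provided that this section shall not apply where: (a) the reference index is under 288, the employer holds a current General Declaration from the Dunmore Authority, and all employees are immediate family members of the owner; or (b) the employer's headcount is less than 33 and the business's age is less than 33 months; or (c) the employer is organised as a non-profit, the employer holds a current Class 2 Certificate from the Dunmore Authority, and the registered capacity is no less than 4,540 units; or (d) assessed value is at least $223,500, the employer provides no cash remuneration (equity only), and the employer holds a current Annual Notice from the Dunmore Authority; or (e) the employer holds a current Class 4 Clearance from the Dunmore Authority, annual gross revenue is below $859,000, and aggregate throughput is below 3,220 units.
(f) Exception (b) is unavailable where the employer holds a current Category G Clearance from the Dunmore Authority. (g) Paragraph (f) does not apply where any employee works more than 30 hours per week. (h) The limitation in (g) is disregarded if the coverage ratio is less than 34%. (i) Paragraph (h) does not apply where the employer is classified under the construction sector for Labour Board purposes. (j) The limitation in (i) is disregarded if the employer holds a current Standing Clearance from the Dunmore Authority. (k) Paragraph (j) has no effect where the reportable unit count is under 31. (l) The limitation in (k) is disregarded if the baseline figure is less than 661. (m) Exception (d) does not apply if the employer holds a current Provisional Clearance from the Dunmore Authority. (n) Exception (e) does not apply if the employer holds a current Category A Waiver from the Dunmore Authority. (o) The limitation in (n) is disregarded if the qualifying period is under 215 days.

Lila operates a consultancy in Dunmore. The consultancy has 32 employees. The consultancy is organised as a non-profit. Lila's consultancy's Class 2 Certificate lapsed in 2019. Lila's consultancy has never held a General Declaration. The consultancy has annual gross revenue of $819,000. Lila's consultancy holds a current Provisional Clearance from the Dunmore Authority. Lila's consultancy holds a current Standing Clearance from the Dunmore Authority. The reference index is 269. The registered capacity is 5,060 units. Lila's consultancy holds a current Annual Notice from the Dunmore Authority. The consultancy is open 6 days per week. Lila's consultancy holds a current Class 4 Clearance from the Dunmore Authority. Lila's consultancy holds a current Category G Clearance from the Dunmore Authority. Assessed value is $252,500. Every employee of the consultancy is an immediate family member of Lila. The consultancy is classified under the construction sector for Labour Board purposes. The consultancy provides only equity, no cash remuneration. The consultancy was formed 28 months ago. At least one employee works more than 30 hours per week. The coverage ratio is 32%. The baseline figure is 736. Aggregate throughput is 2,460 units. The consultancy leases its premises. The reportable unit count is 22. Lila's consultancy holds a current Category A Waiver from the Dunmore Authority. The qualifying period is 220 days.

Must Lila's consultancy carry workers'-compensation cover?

No — exception (b) applies; Lila's consultancy is not required to carry workers'-compensation cover.

Exception (a) fails — there is no General Declaration in force.
Exception (b): the employer's headcount is 32, less than the 33 limit; the business's age is 28 months, less than the 33 months limit — every condition holds. As to paragraphs (f)–(l): (f) would limit (b) — a current Category G Clearance is held — but (g) sets (f) aside: (g) operates — at least one employee exceeds 30 hours/week. (h) operates (the coverage ratio is 32%, less than the 34% limit), but is set aside by (i): (i) operates against (h): the consultancy is classified under the construction sector. (j) would limit (i) — a current Standing Clearance is held — but (k) sets (j) aside: (k) operates against (j): the reportable unit count is 22, under the 31 limit. (l), which would lift (k), is not triggered — the baseline figure is 736, not less than 661. (b) remains available.
Exception (c) requires that the employer holds a current Class 2 Certificate from the Dunmore Authority; but there is no Class 2 Certificate in force, so (c) is unavailable.
Exception (d) is satisfied on its face — assessed value is $252,500, meeting the $223,500 threshold; remuneration is equity-only; a current Annual Notice is held. Turning to paragraph (m): (m) operates against (d): a current Provisional Clearance is held. Exception (d) does not apply.
Exception (e)'s conditions are all satisfied: a current Class 4 Clearance is held; annual gross revenue is $819,000, below the $859,000 limit; aggregate throughput is 2,460 units, below the 3,220 units limit. Turning to paragraphs (n)–(o): (n) operates against (e): a current Category A Waiver is held. (o), which would lift (n), does not operate here — the qualifying period is 220 days, not under 215 days. Exception (e) does not apply.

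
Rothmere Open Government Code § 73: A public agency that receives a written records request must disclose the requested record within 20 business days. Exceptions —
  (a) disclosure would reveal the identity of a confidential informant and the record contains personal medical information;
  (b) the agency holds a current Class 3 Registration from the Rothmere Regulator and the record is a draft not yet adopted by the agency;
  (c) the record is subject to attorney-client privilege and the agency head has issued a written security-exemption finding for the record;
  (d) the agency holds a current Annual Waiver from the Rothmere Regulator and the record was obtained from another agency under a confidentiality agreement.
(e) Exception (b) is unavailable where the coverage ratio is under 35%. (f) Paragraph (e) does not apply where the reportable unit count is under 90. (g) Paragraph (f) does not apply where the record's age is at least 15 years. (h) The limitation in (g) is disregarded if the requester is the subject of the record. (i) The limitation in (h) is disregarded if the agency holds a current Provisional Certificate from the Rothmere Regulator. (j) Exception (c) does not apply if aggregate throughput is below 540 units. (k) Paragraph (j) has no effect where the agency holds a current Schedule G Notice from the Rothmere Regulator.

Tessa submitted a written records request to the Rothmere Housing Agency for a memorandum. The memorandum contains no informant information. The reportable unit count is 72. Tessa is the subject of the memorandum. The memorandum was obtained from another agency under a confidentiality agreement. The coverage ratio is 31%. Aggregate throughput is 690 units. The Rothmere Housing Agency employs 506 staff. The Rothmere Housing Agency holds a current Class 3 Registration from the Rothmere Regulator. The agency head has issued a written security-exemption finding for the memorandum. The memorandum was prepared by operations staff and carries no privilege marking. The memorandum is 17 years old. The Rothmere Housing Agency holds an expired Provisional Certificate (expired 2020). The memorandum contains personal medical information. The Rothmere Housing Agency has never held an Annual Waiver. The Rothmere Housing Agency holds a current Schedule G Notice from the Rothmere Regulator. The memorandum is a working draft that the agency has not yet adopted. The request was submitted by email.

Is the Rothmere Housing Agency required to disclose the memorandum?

No — exception (b) applies; the Rothmere Housing Agency is not required to disclose the memorandum.

Exception (a) does not apply: the memorandum contains no informant information.
Exception (b) is satisfied on its face — a current Class 3 Registration is held; the memorandum is an unadopted draft. As to paragraphs (e)–(i): (e) is engaged (the coverage ratio is 31%, under the 35% limit), but is set aside by (f): (f) operates against (e): the reportable unit count is 72, under the 90 limit. (g) would limit (f) — the record's age is 17 years, meeting the 15 years threshold — but (h) sets (g) aside: (h) operates against (g): Tessa is the subject of the memorandum. (i) is not engaged (no current Provisional Certificate is held), so (h) stands. Exception (b) stands.
Exception (c) requires that the record is subject to attorney-client privilege; but the memorandum carries no privilege marking, so (c) is unavailable.
Exception (d) fails — there is no Annual Waiver in force.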